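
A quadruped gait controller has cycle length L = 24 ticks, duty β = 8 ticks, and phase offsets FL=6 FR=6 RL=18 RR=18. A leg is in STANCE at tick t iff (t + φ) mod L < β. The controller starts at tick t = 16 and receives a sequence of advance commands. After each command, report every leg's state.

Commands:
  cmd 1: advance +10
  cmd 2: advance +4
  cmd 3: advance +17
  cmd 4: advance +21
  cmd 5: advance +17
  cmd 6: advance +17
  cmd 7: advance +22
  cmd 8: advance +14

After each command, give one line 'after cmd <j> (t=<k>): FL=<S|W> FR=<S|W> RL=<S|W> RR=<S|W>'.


after cmd 1 (t=26): FL=W FR=W RL=W RR=W
after cmd 2 (t=30): FL=W FR=W RL=S RR=S
after cmd 3 (t=47): FL=S FR=S RL=W RR=W
after cmd 4 (t=68): FL=S FR=S RL=W RR=W
after cmd 5 (t=85): FL=W FR=W RL=S RR=S
after cmd 6 (t=102): FL=W FR=W RL=S RR=S
after cmd 7 (t=124): FL=W FR=W RL=W RR=W
after cmd 8 (t=138): FL=S FR=S RL=W RR=W

start t=16: FL=W FR=W RL=W RR=W
cmd 1: advance +10 → t=26, phase=(8,8,20,20) → FL=W FR=W RL=W RR=W
cmd 2: advance +4 → t=30, phase=(12,12,0,0) → FL=W FR=W RL=S RR=S
cmd 3: advance +17 → t=47, phase=(5,5,17,17) → FL=S FR=S RL=W RR=W
cmd 4: advance +21 → t=68, phase=(2,2,14,14) → FL=S FR=S RL=W RR=W
cmd 5: advance +17 → t=85, phase=(19,19,7,7) → FL=W FR=W RL=S RR=S
cmd 6: advance +17 → t=102, phase=(12,12,0,0) → FL=W FR=W RL=S RR=S
cmd 7: advance +22 → t=124, phase=(10,10,22,22) → FL=W FR=W RL=W RR=W
cmd 8: advance +14 → t=138, phase=(0,0,12,12) → FL=S FR=S RL=W RR=W


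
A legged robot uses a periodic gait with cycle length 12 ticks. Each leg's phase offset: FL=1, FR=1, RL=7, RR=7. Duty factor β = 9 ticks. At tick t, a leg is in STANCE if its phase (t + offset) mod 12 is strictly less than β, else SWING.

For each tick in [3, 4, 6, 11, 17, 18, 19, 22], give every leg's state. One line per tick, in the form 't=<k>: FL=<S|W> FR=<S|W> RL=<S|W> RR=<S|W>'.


t=3: FL=S FR=S RL=W RR=W
t=4: FL=S FR=S RL=W RR=W
t=6: FL=S FR=S RL=S RR=S
t=11: FL=S FR=S RL=S RR=S
t=17: FL=S FR=S RL=S RR=S
t=18: FL=S FR=S RL=S RR=S
t=19: FL=S FR=S RL=S RR=S
t=22: FL=W FR=W RL=S RR=S

t=3: phase=(4,4,10,10) vs β=9 → FL=S FR=S RL=W RR=W
t=4: phase=(5,5,11,11) vs β=9 → FL=S FR=S RL=W RR=W
t=6: phase=(7,7,1,1) vs β=9 → FL=S FR=S RL=S RR=S
t=11: phase=(0,0,6,6) vs β=9 → FL=S FR=S RL=S RR=S
t=17: phase=(6,6,0,0) vs β=9 → FL=S FR=S RL=S RR=S
t=18: phase=(7,7,1,1) vs β=9 → FL=S FR=S RL=S RR=S
t=19: phase=(8,8,2,2) vs β=9 → FL=S FR=S RL=S RR=S
t=22: phase=(11,11,5,5) vs β=9 → FL=W FR=W RL=S RR=S


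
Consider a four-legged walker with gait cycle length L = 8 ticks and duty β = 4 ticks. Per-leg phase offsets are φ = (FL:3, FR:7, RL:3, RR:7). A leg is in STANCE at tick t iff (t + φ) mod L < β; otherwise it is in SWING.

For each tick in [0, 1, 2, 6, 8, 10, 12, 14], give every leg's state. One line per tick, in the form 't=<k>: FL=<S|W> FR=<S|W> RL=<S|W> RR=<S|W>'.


t=0: FL=S FR=W RL=S RR=W
t=1: FL=W FR=S RL=W RR=S
t=2: FL=W FR=S RL=W RR=S
t=6: FL=S FR=W RL=S RR=W
t=8: FL=S FR=W RL=S RR=W
t=10: FL=W FR=S RL=W RR=S
t=12: FL=W FR=S RL=W RR=S
t=14: FL=S FR=W RL=S RR=W

t=0: phase=(3,7,3,7) vs β=4 → FL=S FR=W RL=S RR=W
t=1: phase=(4,0,4,0) vs β=4 → FL=W FR=S RL=W RR=S
t=2: phase=(5,1,5,1) vs β=4 → FL=W FR=S RL=W RR=S
t=6: phase=(1,5,1,5) vs β=4 → FL=S FR=W RL=S RR=W
t=8: phase=(3,7,3,7) vs β=4 → FL=S FR=W RL=S RR=W
t=10: phase=(5,1,5,1) vs β=4 → FL=W FR=S RL=W RR=S
t=12: phase=(7,3,7,3) vs β=4 → FL=W FR=S RL=W RR=S
t=14: phase=(1,5,1,5) vs β=4 → FL=S FR=W RL=S RR=W


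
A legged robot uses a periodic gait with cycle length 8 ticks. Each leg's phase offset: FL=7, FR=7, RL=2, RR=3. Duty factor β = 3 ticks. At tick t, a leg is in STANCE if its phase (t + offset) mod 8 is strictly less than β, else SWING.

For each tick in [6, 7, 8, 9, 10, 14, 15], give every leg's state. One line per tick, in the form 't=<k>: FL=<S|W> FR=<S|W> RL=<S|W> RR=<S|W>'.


t=6: FL=W FR=W RL=S RR=S
t=7: FL=W FR=W RL=S RR=S
t=8: FL=W FR=W RL=S RR=W
t=9: FL=S FR=S RL=W RR=W
t=10: FL=S FR=S RL=W RR=W
t=14: FL=W FR=W RL=S RR=S
t=15: FL=W FR=W RL=S RR=S

t=6: phase=(5,5,0,1) vs β=3 → FL=W FR=W RL=S RR=S
t=7: phase=(6,6,1,2) vs β=3 → FL=W FR=W RL=S RR=S
t=8: phase=(7,7,2,3) vs β=3 → FL=W FR=W RL=S RR=W
t=9: phase=(0,0,3,4) vs β=3 → FL=S FR=S RL=W RR=W
t=10: phase=(1,1,4,5) vs β=3 → FL=S FR=S RL=W RR=W
t=14: phase=(5,5,0,1) vs β=3 → FL=W FR=W RL=S RR=S
t=15: phase=(6,6,1,2) vs β=3 → FL=W FR=W RL=S RR=S


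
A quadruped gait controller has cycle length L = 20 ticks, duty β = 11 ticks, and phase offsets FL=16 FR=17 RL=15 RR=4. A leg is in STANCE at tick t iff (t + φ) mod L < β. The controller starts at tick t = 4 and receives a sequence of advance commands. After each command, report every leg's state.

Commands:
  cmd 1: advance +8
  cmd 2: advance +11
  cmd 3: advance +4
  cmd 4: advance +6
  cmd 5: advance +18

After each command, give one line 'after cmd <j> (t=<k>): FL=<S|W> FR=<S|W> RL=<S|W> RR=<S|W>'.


after cmd 1 (t=12): FL=S FR=S RL=S RR=W
after cmd 2 (t=23): FL=W FR=S RL=W RR=S
after cmd 3 (t=27): FL=S FR=S RL=S RR=W
after cmd 4 (t=33): FL=S FR=S RL=S RR=W
after cmd 5 (t=51): FL=S FR=S RL=S RR=W

start t=4: FL=S FR=S RL=W RR=S
cmd 1: advance +8 → t=12, phase=(8,9,7,16) → FL=S FR=S RL=S RR=W
cmd 2: advance +11 → t=23, phase=(19,0,18,7) → FL=W FR=S RL=W RR=S
cmd 3: advance +4 → t=27, phase=(3,4,2,11) → FL=S FR=S RL=S RR=W
cmd 4: advance +6 → t=33, phase=(9,10,8,17) → FL=S FR=S RL=S RR=W
cmd 5: advance +18 → t=51, phase=(7,8,6,15) → FL=S FR=S RL=S RR=W


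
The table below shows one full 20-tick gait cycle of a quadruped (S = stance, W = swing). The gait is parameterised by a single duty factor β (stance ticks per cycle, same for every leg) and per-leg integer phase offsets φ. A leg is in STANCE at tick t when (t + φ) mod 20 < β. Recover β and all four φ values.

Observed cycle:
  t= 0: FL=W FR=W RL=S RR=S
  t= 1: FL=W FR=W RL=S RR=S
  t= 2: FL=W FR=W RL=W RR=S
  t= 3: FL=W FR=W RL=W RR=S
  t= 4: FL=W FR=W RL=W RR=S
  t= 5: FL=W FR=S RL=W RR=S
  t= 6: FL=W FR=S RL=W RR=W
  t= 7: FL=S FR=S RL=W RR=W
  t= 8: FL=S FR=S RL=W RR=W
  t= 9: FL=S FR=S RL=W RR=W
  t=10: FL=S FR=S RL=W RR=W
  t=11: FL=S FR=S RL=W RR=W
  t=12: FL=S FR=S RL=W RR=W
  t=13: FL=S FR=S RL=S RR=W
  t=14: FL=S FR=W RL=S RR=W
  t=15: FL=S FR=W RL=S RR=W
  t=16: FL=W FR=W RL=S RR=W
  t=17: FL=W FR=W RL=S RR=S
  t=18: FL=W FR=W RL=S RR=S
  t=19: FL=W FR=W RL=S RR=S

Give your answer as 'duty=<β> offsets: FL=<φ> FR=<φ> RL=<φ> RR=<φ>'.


duty=9 offsets: FL=13 FR=15 RL=7 RR=3

duty β = stance ticks per leg = 9
FL: stance ticks = 9; W→S at t=7 → φ=13
FR: stance ticks = 9; W→S at t=5 → φ=15
RL: stance ticks = 9; W→S at t=13 → φ=7
RR: stance ticks = 9; W→S at t=17 → φ=3


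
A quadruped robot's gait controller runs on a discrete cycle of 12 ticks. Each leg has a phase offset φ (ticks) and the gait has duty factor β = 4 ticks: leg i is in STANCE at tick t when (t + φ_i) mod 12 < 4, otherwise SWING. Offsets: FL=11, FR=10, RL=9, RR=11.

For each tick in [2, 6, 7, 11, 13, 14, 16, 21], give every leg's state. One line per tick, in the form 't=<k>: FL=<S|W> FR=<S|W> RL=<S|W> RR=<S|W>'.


t=2: FL=S FR=S RL=W RR=S
t=6: FL=W FR=W RL=S RR=W
t=7: FL=W FR=W RL=W RR=W
t=11: FL=W FR=W RL=W RR=W
t=13: FL=S FR=W RL=W RR=S
t=14: FL=S FR=S RL=W RR=S
t=16: FL=S FR=S RL=S RR=S
t=21: FL=W FR=W RL=W RR=W

t=2: phase=(1,0,11,1) vs β=4 → FL=S FR=S RL=W RR=S
t=6: phase=(5,4,3,5) vs β=4 → FL=W FR=W RL=S RR=W
t=7: phase=(6,5,4,6) vs β=4 → FL=W FR=W RL=W RR=W
t=11: phase=(10,9,8,10) vs β=4 → FL=W FR=W RL=W RR=W
t=13: phase=(0,11,10,0) vs β=4 → FL=S FR=W RL=W RR=S
t=14: phase=(1,0,11,1) vs β=4 → FL=S FR=S RL=W RR=S
t=16: phase=(3,2,1,3) vs β=4 → FL=S FR=S RL=S RR=S
t=21: phase=(8,7,6,8) vs β=4 → FL=W FR=W RL=W RR=W


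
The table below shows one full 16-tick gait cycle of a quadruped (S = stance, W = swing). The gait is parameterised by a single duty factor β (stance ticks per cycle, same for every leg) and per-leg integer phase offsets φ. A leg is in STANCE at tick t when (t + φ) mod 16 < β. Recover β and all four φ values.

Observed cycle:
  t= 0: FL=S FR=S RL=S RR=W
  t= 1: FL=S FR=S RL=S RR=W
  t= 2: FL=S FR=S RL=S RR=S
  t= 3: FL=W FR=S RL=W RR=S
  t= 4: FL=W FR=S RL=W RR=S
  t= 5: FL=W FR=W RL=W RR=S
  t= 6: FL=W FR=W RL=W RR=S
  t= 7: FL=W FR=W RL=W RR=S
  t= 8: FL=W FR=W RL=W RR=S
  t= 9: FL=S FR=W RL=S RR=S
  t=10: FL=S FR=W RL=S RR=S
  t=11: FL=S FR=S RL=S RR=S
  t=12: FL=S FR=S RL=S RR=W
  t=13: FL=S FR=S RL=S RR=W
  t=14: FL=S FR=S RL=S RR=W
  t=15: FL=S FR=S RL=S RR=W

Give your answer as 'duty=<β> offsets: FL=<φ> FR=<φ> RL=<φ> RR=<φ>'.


duty β = stance ticks per leg = 10
FL: stance ticks = 10; W→S at t=9 → φ=7
FR: stance ticks = 10; W→S at t=11 → φ=5
RL: stance ticks = 10; W→S at t=9 → φ=7
RR: stance ticks = 10; W→S at t=2 → φ=14

duty=10 offsets: FL=7 FR=5 RL=7 RR=14


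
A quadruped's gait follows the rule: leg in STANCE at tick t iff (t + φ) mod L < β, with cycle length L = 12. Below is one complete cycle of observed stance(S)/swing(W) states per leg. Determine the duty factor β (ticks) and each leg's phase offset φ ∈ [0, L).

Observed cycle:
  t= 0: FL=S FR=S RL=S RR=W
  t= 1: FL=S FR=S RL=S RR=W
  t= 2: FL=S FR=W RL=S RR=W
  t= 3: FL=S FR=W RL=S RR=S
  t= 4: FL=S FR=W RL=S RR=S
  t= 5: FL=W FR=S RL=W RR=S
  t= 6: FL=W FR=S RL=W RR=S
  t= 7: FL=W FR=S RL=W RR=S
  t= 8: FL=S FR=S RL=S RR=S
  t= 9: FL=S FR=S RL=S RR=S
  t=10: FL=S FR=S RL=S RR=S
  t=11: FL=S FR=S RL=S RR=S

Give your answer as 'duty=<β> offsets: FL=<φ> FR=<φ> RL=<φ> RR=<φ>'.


duty=9 offsets: FL=4 FR=7 RL=4 RR=9

duty β = stance ticks per leg = 9
FL: stance ticks = 9; W→S at t=8 → φ=4
FR: stance ticks = 9; W→S at t=5 → φ=7
RL: stance ticks = 9; W→S at t=8 → φ=4
RR: stance ticks = 9; W→S at t=3 → φ=9


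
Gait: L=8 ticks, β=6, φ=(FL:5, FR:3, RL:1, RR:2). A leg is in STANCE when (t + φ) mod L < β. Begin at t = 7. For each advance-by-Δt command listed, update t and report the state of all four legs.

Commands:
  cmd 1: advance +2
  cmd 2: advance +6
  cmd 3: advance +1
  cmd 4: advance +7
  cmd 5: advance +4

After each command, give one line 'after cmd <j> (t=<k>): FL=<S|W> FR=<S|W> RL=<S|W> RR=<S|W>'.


after cmd 1 (t=9): FL=W FR=S RL=S RR=S
after cmd 2 (t=15): FL=S FR=S RL=S RR=S
after cmd 3 (t=16): FL=S FR=S RL=S RR=S
after cmd 4 (t=23): FL=S FR=S RL=S RR=S
after cmd 5 (t=27): FL=S FR=W RL=S RR=S

start t=7: FL=S FR=S RL=S RR=S
cmd 1: advance +2 → t=9, phase=(6,4,2,3) → FL=W FR=S RL=S RR=S
cmd 2: advance +6 → t=15, phase=(4,2,0,1) → FL=S FR=S RL=S RR=S
cmd 3: advance +1 → t=16, phase=(5,3,1,2) → FL=S FR=S RL=S RR=S
cmd 4: advance +7 → t=23, phase=(4,2,0,1) → FL=S FR=S RL=S RR=S
cmd 5: advance +4 → t=27, phase=(0,6,4,5) → FL=S FR=W RL=S RR=S


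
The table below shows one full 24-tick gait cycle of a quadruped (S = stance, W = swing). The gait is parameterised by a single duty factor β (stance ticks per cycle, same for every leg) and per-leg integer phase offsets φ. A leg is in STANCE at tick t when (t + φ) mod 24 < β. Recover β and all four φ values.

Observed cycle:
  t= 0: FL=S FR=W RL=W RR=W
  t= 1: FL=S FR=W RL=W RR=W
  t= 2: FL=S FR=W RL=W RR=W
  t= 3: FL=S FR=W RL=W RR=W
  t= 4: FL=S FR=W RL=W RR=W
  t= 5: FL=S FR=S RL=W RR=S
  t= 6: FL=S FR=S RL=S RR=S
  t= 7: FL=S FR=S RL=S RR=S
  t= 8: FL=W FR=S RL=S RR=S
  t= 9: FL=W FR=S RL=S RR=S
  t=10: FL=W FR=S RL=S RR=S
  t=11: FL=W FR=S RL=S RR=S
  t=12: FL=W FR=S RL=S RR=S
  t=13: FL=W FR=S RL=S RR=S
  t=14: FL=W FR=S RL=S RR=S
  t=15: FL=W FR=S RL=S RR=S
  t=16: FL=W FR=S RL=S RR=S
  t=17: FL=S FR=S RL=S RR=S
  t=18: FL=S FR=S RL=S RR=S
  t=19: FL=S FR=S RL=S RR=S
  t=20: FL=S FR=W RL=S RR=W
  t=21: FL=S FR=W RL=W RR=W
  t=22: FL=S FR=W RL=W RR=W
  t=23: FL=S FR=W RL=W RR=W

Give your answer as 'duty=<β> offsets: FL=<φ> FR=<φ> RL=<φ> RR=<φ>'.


duty β = stance ticks per leg = 15
FL: stance ticks = 15; W→S at t=17 → φ=7
FR: stance ticks = 15; W→S at t=5 → φ=19
RL: stance ticks = 15; W→S at t=6 → φ=18
RR: stance ticks = 15; W→S at t=5 → φ=19

duty=15 offsets: FL=7 FR=19 RL=18 RR=19


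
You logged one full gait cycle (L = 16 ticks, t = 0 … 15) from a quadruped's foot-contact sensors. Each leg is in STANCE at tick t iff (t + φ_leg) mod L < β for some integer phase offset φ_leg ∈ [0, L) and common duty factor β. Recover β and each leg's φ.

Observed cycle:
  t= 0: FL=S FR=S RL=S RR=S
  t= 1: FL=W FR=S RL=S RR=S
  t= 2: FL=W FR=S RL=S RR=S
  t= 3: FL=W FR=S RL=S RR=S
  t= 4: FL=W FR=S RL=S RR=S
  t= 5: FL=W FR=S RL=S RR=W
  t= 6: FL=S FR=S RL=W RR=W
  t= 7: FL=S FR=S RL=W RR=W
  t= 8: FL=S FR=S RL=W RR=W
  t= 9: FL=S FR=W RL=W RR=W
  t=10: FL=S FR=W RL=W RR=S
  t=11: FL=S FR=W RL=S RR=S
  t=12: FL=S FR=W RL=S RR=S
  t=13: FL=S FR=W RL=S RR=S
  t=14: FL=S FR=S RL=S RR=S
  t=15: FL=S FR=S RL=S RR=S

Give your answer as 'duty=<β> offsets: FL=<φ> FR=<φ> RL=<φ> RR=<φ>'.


duty β = stance ticks per leg = 11
FL: stance ticks = 11; W→S at t=6 → φ=10
FR: stance ticks = 11; W→S at t=14 → φ=2
RL: stance ticks = 11; W→S at t=11 → φ=5
RR: stance ticks = 11; W→S at t=10 → φ=6

duty=11 offsets: FL=10 FR=2 RL=5 RR=6


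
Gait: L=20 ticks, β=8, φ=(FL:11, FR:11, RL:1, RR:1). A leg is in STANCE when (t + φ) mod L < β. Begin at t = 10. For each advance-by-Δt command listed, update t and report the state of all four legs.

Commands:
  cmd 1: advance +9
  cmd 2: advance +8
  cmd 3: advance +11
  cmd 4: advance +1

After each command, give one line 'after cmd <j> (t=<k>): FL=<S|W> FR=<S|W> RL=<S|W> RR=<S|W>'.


start t=10: FL=S FR=S RL=W RR=W
cmd 1: advance +9 → t=19, phase=(10,10,0,0) → FL=W FR=W RL=S RR=S
cmd 2: advance +8 → t=27, phase=(18,18,8,8) → FL=W FR=W RL=W RR=W
cmd 3: advance +11 → t=38, phase=(9,9,19,19) → FL=W FR=W RL=W RR=W
cmd 4: advance +1 → t=39, phase=(10,10,0,0) → FL=W FR=W RL=S RR=S

after cmd 1 (t=19): FL=W FR=W RL=S RR=S
after cmd 2 (t=27): FL=W FR=W RL=W RR=W
after cmd 3 (t=38): FL=W FR=W RL=W RR=W
after cmd 4 (t=39): FL=W FR=W RL=S RR=S


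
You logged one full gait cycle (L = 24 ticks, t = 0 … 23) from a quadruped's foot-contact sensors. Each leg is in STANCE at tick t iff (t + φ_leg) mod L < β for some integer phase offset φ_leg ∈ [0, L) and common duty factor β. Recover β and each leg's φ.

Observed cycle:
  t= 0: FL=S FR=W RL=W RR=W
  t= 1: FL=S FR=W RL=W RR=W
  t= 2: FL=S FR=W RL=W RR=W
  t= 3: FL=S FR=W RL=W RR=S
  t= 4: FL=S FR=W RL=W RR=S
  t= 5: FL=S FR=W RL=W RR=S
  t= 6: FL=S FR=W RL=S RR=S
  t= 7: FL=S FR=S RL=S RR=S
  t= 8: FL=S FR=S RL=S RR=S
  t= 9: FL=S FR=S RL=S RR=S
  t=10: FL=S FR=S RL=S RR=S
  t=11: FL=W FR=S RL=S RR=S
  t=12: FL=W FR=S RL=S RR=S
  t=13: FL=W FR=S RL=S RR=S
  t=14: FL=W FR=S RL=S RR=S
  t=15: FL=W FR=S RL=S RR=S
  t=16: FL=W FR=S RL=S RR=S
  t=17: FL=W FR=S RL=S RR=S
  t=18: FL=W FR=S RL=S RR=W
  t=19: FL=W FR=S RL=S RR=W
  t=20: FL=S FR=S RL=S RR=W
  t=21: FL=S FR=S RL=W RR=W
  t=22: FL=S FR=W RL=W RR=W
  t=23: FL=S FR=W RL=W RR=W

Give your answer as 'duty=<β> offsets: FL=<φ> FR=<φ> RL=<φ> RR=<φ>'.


duty=15 offsets: FL=4 FR=17 RL=18 RR=21

duty β = stance ticks per leg = 15
FL: stance ticks = 15; W→S at t=20 → φ=4
FR: stance ticks = 15; W→S at t=7 → φ=17
RL: stance ticks = 15; W→S at t=6 → φ=18
RR: stance ticks = 15; W→S at t=3 → φ=21


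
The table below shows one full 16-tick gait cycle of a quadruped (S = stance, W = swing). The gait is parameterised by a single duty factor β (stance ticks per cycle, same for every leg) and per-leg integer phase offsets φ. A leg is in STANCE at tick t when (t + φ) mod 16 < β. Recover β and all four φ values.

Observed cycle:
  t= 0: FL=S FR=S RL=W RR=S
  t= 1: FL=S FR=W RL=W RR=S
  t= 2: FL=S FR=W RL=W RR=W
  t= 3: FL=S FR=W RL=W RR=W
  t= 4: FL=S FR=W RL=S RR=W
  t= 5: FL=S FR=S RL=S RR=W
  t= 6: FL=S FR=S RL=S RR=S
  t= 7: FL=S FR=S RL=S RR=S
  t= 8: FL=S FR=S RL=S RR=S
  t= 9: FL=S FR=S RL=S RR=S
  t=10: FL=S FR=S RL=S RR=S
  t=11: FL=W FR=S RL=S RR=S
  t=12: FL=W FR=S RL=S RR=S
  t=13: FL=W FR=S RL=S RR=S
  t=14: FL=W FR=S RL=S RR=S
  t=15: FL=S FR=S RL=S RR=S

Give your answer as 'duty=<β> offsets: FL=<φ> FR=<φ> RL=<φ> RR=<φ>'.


duty β = stance ticks per leg = 12
FL: stance ticks = 12; W→S at t=15 → φ=1
FR: stance ticks = 12; W→S at t=5 → φ=11
RL: stance ticks = 12; W→S at t=4 → φ=12
RR: stance ticks = 12; W→S at t=6 → φ=10

duty=12 offsets: FL=1 FR=11 RL=12 RR=10


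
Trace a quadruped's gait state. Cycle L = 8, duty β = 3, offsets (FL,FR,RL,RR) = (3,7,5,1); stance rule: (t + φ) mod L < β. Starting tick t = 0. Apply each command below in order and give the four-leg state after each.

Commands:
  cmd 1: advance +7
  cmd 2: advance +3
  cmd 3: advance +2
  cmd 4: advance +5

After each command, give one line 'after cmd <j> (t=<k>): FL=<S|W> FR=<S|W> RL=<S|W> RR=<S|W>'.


start t=0: FL=W FR=W RL=W RR=S
cmd 1: advance +7 → t=7, phase=(2,6,4,0) → FL=S FR=W RL=W RR=S
cmd 2: advance +3 → t=10, phase=(5,1,7,3) → FL=W FR=S RL=W RR=W
cmd 3: advance +2 → t=12, phase=(7,3,1,5) → FL=W FR=W RL=S RR=W
cmd 4: advance +5 → t=17, phase=(4,0,6,2) → FL=W FR=S RL=W RR=S

after cmd 1 (t=7): FL=S FR=W RL=W RR=S
after cmd 2 (t=10): FL=W FR=S RL=W RR=W
after cmd 3 (t=12): FL=W FR=W RL=S RR=W
after cmd 4 (t=17): FL=W FR=S RL=W RR=S


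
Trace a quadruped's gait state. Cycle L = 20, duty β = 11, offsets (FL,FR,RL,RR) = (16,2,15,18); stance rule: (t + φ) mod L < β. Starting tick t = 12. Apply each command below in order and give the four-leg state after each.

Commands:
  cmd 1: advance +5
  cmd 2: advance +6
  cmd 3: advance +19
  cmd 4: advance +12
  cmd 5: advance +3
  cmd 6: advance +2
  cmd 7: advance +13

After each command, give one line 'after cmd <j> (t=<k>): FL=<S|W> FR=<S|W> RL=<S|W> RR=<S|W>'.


start t=12: FL=S FR=W RL=S RR=S
cmd 1: advance +5 → t=17, phase=(13,19,12,15) → FL=W FR=W RL=W RR=W
cmd 2: advance +6 → t=23, phase=(19,5,18,1) → FL=W FR=S RL=W RR=S
cmd 3: advance +19 → t=42, phase=(18,4,17,0) → FL=W FR=S RL=W RR=S
cmd 4: advance +12 → t=54, phase=(10,16,9,12) → FL=S FR=W RL=S RR=W
cmd 5: advance +3 → t=57, phase=(13,19,12,15) → FL=W FR=W RL=W RR=W
cmd 6: advance +2 → t=59, phase=(15,1,14,17) → FL=W FR=S RL=W RR=W
cmd 7: advance +13 → t=72, phase=(8,14,7,10) → FL=S FR=W RL=S RR=S

after cmd 1 (t=17): FL=W FR=W RL=W RR=W
after cmd 2 (t=23): FL=W FR=S RL=W RR=S
after cmd 3 (t=42): FL=W FR=S RL=W RR=S
after cmd 4 (t=54): FL=S FR=W RL=S RR=W
after cmd 5 (t=57): FL=W FR=W RL=W RR=W
after cmd 6 (t=59): FL=W FR=S RL=W RR=W
after cmd 7 (t=72): FL=S FR=W RL=S RR=S


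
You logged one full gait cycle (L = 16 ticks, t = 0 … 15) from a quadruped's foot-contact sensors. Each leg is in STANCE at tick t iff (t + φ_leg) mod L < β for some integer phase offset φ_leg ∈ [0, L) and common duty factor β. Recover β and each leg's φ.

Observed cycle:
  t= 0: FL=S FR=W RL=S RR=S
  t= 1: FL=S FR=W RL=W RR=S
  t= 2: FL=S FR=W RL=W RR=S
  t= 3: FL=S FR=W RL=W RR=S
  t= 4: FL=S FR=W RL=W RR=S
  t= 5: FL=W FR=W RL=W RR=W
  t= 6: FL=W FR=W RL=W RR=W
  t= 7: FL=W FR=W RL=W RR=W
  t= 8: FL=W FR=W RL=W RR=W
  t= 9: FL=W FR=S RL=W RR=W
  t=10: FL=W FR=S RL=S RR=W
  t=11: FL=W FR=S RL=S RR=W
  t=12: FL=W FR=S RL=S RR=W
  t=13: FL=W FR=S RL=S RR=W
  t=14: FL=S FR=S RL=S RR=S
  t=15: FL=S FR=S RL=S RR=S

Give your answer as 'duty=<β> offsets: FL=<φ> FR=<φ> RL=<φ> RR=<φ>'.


duty β = stance ticks per leg = 7
FL: stance ticks = 7; W→S at t=14 → φ=2
FR: stance ticks = 7; W→S at t=9 → φ=7
RL: stance ticks = 7; W→S at t=10 → φ=6
RR: stance ticks = 7; W→S at t=14 → φ=2

duty=7 offsets: FL=2 FR=7 RL=6 RR=2


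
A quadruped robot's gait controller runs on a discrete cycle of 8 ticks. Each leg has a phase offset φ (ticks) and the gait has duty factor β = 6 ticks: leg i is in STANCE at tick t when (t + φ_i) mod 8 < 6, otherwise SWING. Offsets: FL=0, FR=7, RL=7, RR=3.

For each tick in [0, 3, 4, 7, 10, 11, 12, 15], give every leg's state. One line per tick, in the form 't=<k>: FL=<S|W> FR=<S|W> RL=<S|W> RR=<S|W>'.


t=0: FL=S FR=W RL=W RR=S
t=3: FL=S FR=S RL=S RR=W
t=4: FL=S FR=S RL=S RR=W
t=7: FL=W FR=W RL=W RR=S
t=10: FL=S FR=S RL=S RR=S
t=11: FL=S FR=S RL=S RR=W
t=12: FL=S FR=S RL=S RR=W
t=15: FL=W FR=W RL=W RR=S

t=0: phase=(0,7,7,3) vs β=6 → FL=S FR=W RL=W RR=S
t=3: phase=(3,2,2,6) vs β=6 → FL=S FR=S RL=S RR=W
t=4: phase=(4,3,3,7) vs β=6 → FL=S FR=S RL=S RR=W
t=7: phase=(7,6,6,2) vs β=6 → FL=W FR=W RL=W RR=S
t=10: phase=(2,1,1,5) vs β=6 → FL=S FR=S RL=S RR=S
t=11: phase=(3,2,2,6) vs β=6 → FL=S FR=S RL=S RR=W
t=12: phase=(4,3,3,7) vs β=6 → FL=S FR=S RL=S RR=W
t=15: phase=(7,6,6,2) vs β=6 → FL=W FR=W RL=W RR=S


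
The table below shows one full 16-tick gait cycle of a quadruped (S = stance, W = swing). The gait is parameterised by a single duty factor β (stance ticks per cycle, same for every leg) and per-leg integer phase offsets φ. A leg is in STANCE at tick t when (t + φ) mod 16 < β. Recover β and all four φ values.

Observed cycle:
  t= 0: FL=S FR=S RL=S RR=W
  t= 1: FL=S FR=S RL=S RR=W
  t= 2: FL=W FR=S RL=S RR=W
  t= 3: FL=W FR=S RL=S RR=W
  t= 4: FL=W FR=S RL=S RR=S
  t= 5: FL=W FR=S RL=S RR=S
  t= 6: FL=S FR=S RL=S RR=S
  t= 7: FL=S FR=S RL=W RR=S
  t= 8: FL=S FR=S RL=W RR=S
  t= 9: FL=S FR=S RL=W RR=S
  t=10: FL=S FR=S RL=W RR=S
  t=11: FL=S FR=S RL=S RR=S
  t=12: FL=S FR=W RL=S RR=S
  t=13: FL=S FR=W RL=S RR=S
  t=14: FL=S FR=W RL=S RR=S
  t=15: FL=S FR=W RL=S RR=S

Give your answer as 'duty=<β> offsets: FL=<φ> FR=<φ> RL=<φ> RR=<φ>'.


duty=12 offsets: FL=10 FR=0 RL=5 RR=12

duty β = stance ticks per leg = 12
FL: stance ticks = 12; W→S at t=6 → φ=10
FR: stance ticks = 12; W→S at t=0 → φ=0
RL: stance ticks = 12; W→S at t=11 → φ=5
RR: stance ticks = 12; W→S at t=4 → φ=12


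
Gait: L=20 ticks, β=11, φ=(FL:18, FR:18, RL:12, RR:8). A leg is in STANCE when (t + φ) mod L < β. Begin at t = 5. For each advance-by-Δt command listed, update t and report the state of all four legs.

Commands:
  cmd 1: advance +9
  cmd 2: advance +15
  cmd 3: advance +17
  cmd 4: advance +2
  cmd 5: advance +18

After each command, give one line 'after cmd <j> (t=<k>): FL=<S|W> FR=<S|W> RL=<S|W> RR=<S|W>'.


start t=5: FL=S FR=S RL=W RR=W
cmd 1: advance +9 → t=14, phase=(12,12,6,2) → FL=W FR=W RL=S RR=S
cmd 2: advance +15 → t=29, phase=(7,7,1,17) → FL=S FR=S RL=S RR=W
cmd 3: advance +17 → t=46, phase=(4,4,18,14) → FL=S FR=S RL=W RR=W
cmd 4: advance +2 → t=48, phase=(6,6,0,16) → FL=S FR=S RL=S RR=W
cmd 5: advance +18 → t=66, phase=(4,4,18,14) → FL=S FR=S RL=W RR=W

after cmd 1 (t=14): FL=W FR=W RL=S RR=S
after cmd 2 (t=29): FL=S FR=S RL=S RR=W
after cmd 3 (t=46): FL=S FR=S RL=W RR=W
after cmd 4 (t=48): FL=S FR=S RL=S RR=W
after cmd 5 (t=66): FL=S FR=S RL=W RR=W


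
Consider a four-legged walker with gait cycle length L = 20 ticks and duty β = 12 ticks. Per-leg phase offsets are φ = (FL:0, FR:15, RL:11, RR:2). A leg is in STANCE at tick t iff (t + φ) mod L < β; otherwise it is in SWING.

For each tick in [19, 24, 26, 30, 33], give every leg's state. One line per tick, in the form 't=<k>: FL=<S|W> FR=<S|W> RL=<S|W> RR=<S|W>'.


t=19: phase=(19,14,10,1) vs β=12 → FL=W FR=W RL=S RR=S
t=24: phase=(4,19,15,6) vs β=12 → FL=S FR=W RL=W RR=S
t=26: phase=(6,1,17,8) vs β=12 → FL=S FR=S RL=W RR=S
t=30: phase=(10,5,1,12) vs β=12 → FL=S FR=S RL=S RR=W
t=33: phase=(13,8,4,15) vs β=12 → FL=W FR=S RL=S RR=W

t=19: FL=W FR=W RL=S RR=S
t=24: FL=S FR=W RL=W RR=S
t=26: FL=S FR=S RL=W RR=S
t=30: FL=S FR=S RL=S RR=W
t=33: FL=W FR=S RL=S RR=W


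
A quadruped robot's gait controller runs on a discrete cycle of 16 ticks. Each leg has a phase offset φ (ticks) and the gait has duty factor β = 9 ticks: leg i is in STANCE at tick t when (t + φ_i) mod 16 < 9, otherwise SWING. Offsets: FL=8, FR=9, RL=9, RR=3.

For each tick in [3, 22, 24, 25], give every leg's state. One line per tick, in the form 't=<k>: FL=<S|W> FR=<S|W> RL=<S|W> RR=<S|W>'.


t=3: phase=(11,12,12,6) vs β=9 → FL=W FR=W RL=W RR=S
t=22: phase=(14,15,15,9) vs β=9 → FL=W FR=W RL=W RR=W
t=24: phase=(0,1,1,11) vs β=9 → FL=S FR=S RL=S RR=W
t=25: phase=(1,2,2,12) vs β=9 → FL=S FR=S RL=S RR=W

t=3: FL=W FR=W RL=W RR=S
t=22: FL=W FR=W RL=W RR=W
t=24: FL=S FR=S RL=S RR=W
t=25: FL=S FR=S RL=S RR=W


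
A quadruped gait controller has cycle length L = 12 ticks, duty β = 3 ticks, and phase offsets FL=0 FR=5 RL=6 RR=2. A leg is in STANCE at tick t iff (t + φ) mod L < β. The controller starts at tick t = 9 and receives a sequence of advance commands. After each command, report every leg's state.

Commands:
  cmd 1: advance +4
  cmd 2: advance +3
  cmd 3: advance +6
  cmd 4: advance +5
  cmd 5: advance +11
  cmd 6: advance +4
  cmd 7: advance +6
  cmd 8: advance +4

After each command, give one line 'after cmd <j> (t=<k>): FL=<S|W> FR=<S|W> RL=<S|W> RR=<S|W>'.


start t=9: FL=W FR=S RL=W RR=W
cmd 1: advance +4 → t=13, phase=(1,6,7,3) → FL=S FR=W RL=W RR=W
cmd 2: advance +3 → t=16, phase=(4,9,10,6) → FL=W FR=W RL=W RR=W
cmd 3: advance +6 → t=22, phase=(10,3,4,0) → FL=W FR=W RL=W RR=S
cmd 4: advance +5 → t=27, phase=(3,8,9,5) → FL=W FR=W RL=W RR=W
cmd 5: advance +11 → t=38, phase=(2,7,8,4) → FL=S FR=W RL=W RR=W
cmd 6: advance +4 → t=42, phase=(6,11,0,8) → FL=W FR=W RL=S RR=W
cmd 7: advance +6 → t=48, phase=(0,5,6,2) → FL=S FR=W RL=W RR=S
cmd 8: advance +4 → t=52, phase=(4,9,10,6) → FL=W FR=W RL=W RR=W

after cmd 1 (t=13): FL=S FR=W RL=W RR=W
after cmd 2 (t=16): FL=W FR=W RL=W RR=W
after cmd 3 (t=22): FL=W FR=W RL=W RR=S
after cmd 4 (t=27): FL=W FR=W RL=W RR=W
after cmd 5 (t=38): FL=S FR=W RL=W RR=W
after cmd 6 (t=42): FL=W FR=W RL=S RR=W
after cmd 7 (t=48): FL=S FR=W RL=W RR=S
after cmd 8 (t=52): FL=W FR=W RL=W RR=W


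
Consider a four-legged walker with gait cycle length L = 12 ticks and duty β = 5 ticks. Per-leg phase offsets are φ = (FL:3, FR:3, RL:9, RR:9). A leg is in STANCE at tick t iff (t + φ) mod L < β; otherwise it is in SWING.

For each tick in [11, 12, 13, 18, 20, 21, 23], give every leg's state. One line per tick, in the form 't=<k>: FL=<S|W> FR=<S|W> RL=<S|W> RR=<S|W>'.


t=11: FL=S FR=S RL=W RR=W
t=12: FL=S FR=S RL=W RR=W
t=13: FL=S FR=S RL=W RR=W
t=18: FL=W FR=W RL=S RR=S
t=20: FL=W FR=W RL=W RR=W
t=21: FL=S FR=S RL=W RR=W
t=23: FL=S FR=S RL=W RR=W

t=11: phase=(2,2,8,8) vs β=5 → FL=S FR=S RL=W RR=W
t=12: phase=(3,3,9,9) vs β=5 → FL=S FR=S RL=W RR=W
t=13: phase=(4,4,10,10) vs β=5 → FL=S FR=S RL=W RR=W
t=18: phase=(9,9,3,3) vs β=5 → FL=W FR=W RL=S RR=S
t=20: phase=(11,11,5,5) vs β=5 → FL=W FR=W RL=W RR=W
t=21: phase=(0,0,6,6) vs β=5 → FL=S FR=S RL=W RR=W
t=23: phase=(2,2,8,8) vs β=5 → FL=S FR=S RL=W RR=W


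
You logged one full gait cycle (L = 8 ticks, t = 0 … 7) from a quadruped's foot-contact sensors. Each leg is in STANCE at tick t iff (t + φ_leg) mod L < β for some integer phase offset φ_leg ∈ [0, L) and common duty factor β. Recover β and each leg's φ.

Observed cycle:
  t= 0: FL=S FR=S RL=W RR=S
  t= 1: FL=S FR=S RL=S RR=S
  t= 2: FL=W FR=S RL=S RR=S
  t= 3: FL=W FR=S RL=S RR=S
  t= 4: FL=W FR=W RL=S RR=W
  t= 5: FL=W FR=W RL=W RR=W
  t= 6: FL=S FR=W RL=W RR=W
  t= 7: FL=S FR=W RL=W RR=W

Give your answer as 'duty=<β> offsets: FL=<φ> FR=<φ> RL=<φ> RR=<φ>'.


duty=4 offsets: FL=2 FR=0 RL=7 RR=0

duty β = stance ticks per leg = 4
FL: stance ticks = 4; W→S at t=6 → φ=2
FR: stance ticks = 4; W→S at t=0 → φ=0
RL: stance ticks = 4; W→S at t=1 → φ=7
RR: stance ticks = 4; W→S at t=0 → φ=0


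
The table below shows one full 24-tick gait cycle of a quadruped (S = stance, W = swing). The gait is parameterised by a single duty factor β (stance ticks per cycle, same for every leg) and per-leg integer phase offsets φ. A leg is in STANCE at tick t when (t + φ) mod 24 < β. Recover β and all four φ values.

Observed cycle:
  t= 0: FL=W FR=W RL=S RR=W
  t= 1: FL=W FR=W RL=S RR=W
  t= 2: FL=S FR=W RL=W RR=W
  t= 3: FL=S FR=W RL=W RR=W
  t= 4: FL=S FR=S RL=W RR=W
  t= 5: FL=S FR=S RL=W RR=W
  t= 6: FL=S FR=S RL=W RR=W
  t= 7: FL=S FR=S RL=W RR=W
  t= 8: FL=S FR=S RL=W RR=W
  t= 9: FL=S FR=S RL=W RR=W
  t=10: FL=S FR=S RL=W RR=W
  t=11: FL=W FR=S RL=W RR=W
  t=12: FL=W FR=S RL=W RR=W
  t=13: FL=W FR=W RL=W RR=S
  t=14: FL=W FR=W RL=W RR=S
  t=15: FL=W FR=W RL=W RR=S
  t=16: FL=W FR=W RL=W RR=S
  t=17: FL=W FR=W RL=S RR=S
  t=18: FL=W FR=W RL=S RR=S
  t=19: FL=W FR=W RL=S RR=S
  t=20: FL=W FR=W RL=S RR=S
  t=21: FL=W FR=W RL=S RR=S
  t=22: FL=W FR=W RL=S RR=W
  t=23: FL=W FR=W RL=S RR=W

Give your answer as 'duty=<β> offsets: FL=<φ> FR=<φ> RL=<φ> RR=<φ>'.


duty=9 offsets: FL=22 FR=20 RL=7 RR=11

duty β = stance ticks per leg = 9
FL: stance ticks = 9; W→S at t=2 → φ=22
FR: stance ticks = 9; W→S at t=4 → φ=20
RL: stance ticks = 9; W→S at t=17 → φ=7
RR: stance ticks = 9; W→S at t=13 → φ=11


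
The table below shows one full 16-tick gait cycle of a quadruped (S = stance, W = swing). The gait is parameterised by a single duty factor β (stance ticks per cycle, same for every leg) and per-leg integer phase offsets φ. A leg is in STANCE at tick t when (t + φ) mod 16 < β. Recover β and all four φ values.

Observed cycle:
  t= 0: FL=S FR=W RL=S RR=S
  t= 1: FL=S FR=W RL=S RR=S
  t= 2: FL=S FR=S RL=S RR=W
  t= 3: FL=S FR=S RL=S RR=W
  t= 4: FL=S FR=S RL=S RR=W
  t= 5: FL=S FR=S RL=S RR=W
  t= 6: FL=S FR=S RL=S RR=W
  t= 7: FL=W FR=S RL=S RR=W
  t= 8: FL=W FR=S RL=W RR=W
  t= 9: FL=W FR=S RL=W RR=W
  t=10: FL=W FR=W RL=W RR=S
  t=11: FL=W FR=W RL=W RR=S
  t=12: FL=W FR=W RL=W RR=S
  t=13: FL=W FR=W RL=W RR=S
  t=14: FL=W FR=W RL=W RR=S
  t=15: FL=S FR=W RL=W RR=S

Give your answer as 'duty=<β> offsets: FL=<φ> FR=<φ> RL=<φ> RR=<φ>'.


duty β = stance ticks per leg = 8
FL: stance ticks = 8; W→S at t=15 → φ=1
FR: stance ticks = 8; W→S at t=2 → φ=14
RL: stance ticks = 8; W→S at t=0 → φ=0
RR: stance ticks = 8; W→S at t=10 → φ=6

duty=8 offsets: FL=1 FR=14 RL=0 RR=6


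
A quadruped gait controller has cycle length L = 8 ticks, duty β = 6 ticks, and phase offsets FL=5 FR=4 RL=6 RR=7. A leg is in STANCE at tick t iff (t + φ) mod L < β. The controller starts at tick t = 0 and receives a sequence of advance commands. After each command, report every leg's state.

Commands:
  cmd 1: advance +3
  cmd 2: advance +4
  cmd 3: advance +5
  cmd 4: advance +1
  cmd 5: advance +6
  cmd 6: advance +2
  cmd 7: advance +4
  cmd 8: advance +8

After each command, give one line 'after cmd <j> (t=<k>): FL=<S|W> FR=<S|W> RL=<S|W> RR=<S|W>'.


start t=0: FL=S FR=S RL=W RR=W
cmd 1: advance +3 → t=3, phase=(0,7,1,2) → FL=S FR=W RL=S RR=S
cmd 2: advance +4 → t=7, phase=(4,3,5,6) → FL=S FR=S RL=S RR=W
cmd 3: advance +5 → t=12, phase=(1,0,2,3) → FL=S FR=S RL=S RR=S
cmd 4: advance +1 → t=13, phase=(2,1,3,4) → FL=S FR=S RL=S RR=S
cmd 5: advance +6 → t=19, phase=(0,7,1,2) → FL=S FR=W RL=S RR=S
cmd 6: advance +2 → t=21, phase=(2,1,3,4) → FL=S FR=S RL=S RR=S
cmd 7: advance +4 → t=25, phase=(6,5,7,0) → FL=W FR=S RL=W RR=S
cmd 8: advance +8 → t=33, phase=(6,5,7,0) → FL=W FR=S RL=W RR=S

after cmd 1 (t=3): FL=S FR=W RL=S RR=S
after cmd 2 (t=7): FL=S FR=S RL=S RR=W
after cmd 3 (t=12): FL=S FR=S RL=S RR=S
after cmd 4 (t=13): FL=S FR=S RL=S RR=S
after cmd 5 (t=19): FL=S FR=W RL=S RR=S
after cmd 6 (t=21): FL=S FR=S RL=S RR=S
after cmd 7 (t=25): FL=W FR=S RL=W RR=S
after cmd 8 (t=33): FL=W FR=S RL=W RR=S


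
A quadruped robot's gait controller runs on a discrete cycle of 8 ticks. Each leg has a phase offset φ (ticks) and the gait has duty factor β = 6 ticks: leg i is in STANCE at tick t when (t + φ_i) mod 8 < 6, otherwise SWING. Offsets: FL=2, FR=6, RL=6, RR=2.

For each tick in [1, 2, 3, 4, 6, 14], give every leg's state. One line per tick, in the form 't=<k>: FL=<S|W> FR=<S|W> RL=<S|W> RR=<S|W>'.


t=1: phase=(3,7,7,3) vs β=6 → FL=S FR=W RL=W RR=S
t=2: phase=(4,0,0,4) vs β=6 → FL=S FR=S RL=S RR=S
t=3: phase=(5,1,1,5) vs β=6 → FL=S FR=S RL=S RR=S
t=4: phase=(6,2,2,6) vs β=6 → FL=W FR=S RL=S RR=W
t=6: phase=(0,4,4,0) vs β=6 → FL=S FR=S RL=S RR=S
t=14: phase=(0,4,4,0) vs β=6 → FL=S FR=S RL=S RR=S

t=1: FL=S FR=W RL=W RR=S
t=2: FL=S FR=S RL=S RR=S
t=3: FL=S FR=S RL=S RR=S
t=4: FL=W FR=S RL=S RR=W
t=6: FL=S FR=S RL=S RR=S
t=14: FL=S FR=S RL=S RR=S


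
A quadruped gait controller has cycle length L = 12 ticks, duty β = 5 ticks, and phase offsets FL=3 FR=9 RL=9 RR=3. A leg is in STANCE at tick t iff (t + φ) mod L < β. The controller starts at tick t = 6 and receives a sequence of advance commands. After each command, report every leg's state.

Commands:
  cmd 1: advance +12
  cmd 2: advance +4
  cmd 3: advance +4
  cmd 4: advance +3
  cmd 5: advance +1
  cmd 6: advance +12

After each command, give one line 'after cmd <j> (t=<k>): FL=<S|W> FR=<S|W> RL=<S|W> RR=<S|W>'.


start t=6: FL=W FR=S RL=S RR=W
cmd 1: advance +12 → t=18, phase=(9,3,3,9) → FL=W FR=S RL=S RR=W
cmd 2: advance +4 → t=22, phase=(1,7,7,1) → FL=S FR=W RL=W RR=S
cmd 3: advance +4 → t=26, phase=(5,11,11,5) → FL=W FR=W RL=W RR=W
cmd 4: advance +3 → t=29, phase=(8,2,2,8) → FL=W FR=S RL=S RR=W
cmd 5: advance +1 → t=30, phase=(9,3,3,9) → FL=W FR=S RL=S RR=W
cmd 6: advance +12 → t=42, phase=(9,3,3,9) → FL=W FR=S RL=S RR=W

after cmd 1 (t=18): FL=W FR=S RL=S RR=W
after cmd 2 (t=22): FL=S FR=W RL=W RR=S
after cmd 3 (t=26): FL=W FR=W RL=W RR=W
after cmd 4 (t=29): FL=W FR=S RL=S RR=W
after cmd 5 (t=30): FL=W FR=S RL=S RR=W
after cmd 6 (t=42): FL=W FR=S RL=S RR=W


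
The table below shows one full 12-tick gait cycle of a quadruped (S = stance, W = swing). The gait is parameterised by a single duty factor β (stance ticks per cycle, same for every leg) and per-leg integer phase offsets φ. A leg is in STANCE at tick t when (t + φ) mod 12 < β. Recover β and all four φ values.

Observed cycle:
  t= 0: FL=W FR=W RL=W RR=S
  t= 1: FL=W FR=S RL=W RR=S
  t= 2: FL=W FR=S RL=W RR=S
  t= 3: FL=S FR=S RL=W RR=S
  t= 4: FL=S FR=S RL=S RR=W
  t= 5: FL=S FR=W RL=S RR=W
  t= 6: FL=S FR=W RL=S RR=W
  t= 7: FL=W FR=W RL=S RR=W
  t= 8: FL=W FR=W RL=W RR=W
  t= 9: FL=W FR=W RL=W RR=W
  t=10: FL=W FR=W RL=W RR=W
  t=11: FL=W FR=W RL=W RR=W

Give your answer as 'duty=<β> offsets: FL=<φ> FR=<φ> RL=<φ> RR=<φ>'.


duty=4 offsets: FL=9 FR=11 RL=8 RR=0

duty β = stance ticks per leg = 4
FL: stance ticks = 4; W→S at t=3 → φ=9
FR: stance ticks = 4; W→S at t=1 → φ=11
RL: stance ticks = 4; W→S at t=4 → φ=8
RR: stance ticks = 4; W→S at t=0 → φ=0


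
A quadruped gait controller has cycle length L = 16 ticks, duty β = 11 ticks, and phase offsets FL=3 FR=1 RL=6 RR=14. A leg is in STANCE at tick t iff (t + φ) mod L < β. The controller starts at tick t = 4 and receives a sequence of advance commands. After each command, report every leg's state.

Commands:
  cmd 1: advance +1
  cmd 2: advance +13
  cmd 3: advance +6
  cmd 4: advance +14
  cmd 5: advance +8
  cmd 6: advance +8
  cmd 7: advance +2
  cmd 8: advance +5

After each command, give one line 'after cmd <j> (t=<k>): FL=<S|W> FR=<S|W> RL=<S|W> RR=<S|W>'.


start t=4: FL=S FR=S RL=S RR=S
cmd 1: advance +1 → t=5, phase=(8,6,11,3) → FL=S FR=S RL=W RR=S
cmd 2: advance +13 → t=18, phase=(5,3,8,0) → FL=S FR=S RL=S RR=S
cmd 3: advance +6 → t=24, phase=(11,9,14,6) → FL=W FR=S RL=W RR=S
cmd 4: advance +14 → t=38, phase=(9,7,12,4) → FL=S FR=S RL=W RR=S
cmd 5: advance +8 → t=46, phase=(1,15,4,12) → FL=S FR=W RL=S RR=W
cmd 6: advance +8 → t=54, phase=(9,7,12,4) → FL=S FR=S RL=W RR=S
cmd 7: advance +2 → t=56, phase=(11,9,14,6) → FL=W FR=S RL=W RR=S
cmd 8: advance +5 → t=61, phase=(0,14,3,11) → FL=S FR=W RL=S RR=W

after cmd 1 (t=5): FL=S FR=S RL=W RR=S
after cmd 2 (t=18): FL=S FR=S RL=S RR=S
after cmd 3 (t=24): FL=W FR=S RL=W RR=S
after cmd 4 (t=38): FL=S FR=S RL=W RR=S
after cmd 5 (t=46): FL=S FR=W RL=S RR=W
after cmd 6 (t=54): FL=S FR=S RL=W RR=S
after cmd 7 (t=56): FL=W FR=S RL=W RR=S
after cmd 8 (t=61): FL=S FR=W RL=S RR=W


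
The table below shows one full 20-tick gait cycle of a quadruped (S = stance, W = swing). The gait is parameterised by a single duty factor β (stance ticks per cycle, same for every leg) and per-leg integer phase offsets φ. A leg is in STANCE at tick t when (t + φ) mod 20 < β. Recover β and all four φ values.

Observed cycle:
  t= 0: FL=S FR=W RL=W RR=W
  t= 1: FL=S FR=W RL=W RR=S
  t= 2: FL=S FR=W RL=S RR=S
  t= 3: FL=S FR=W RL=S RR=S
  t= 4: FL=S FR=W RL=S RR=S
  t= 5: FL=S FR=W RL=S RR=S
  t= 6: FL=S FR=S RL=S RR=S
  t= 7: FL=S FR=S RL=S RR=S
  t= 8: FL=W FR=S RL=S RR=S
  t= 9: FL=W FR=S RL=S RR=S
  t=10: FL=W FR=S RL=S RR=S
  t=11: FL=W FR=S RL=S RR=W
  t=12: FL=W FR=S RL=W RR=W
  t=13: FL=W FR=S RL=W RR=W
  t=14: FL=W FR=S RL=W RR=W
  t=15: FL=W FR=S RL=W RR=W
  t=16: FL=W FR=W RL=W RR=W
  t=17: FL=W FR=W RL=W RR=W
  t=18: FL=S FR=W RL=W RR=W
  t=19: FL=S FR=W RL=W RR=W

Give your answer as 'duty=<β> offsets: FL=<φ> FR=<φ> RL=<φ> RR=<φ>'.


duty=10 offsets: FL=2 FR=14 RL=18 RR=19

duty β = stance ticks per leg = 10
FL: stance ticks = 10; W→S at t=18 → φ=2
FR: stance ticks = 10; W→S at t=6 → φ=14
RL: stance ticks = 10; W→S at t=2 → φ=18
RR: stance ticks = 10; W→S at t=1 → φ=19


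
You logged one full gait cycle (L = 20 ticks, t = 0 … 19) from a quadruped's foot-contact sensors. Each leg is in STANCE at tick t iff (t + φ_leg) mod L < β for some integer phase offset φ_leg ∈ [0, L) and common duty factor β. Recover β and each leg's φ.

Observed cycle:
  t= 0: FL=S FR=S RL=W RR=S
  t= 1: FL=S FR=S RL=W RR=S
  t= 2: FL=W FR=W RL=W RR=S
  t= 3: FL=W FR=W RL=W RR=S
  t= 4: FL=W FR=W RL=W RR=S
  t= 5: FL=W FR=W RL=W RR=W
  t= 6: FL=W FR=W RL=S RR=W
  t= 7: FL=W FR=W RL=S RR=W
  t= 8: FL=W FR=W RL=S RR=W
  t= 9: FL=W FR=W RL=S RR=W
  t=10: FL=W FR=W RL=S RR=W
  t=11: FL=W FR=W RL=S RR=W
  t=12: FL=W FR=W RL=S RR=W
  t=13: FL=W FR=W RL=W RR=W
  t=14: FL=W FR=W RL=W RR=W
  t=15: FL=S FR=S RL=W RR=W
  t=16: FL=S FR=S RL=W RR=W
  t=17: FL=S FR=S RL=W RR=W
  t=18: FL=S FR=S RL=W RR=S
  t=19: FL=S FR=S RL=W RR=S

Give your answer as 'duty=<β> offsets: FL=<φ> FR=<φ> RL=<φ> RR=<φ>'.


duty=7 offsets: FL=5 FR=5 RL=14 RR=2

duty β = stance ticks per leg = 7
FL: stance ticks = 7; W→S at t=15 → φ=5
FR: stance ticks = 7; W→S at t=15 → φ=5
RL: stance ticks = 7; W→S at t=6 → φ=14
RR: stance ticks = 7; W→S at t=18 → φ=2


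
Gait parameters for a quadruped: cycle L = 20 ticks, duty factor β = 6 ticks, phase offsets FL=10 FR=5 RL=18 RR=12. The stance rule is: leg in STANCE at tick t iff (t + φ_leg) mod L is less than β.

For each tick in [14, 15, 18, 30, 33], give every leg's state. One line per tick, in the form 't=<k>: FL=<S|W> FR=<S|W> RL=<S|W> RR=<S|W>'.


t=14: phase=(4,19,12,6) vs β=6 → FL=S FR=W RL=W RR=W
t=15: phase=(5,0,13,7) vs β=6 → FL=S FR=S RL=W RR=W
t=18: phase=(8,3,16,10) vs β=6 → FL=W FR=S RL=W RR=W
t=30: phase=(0,15,8,2) vs β=6 → FL=S FR=W RL=W RR=S
t=33: phase=(3,18,11,5) vs β=6 → FL=S FR=W RL=W RR=S

t=14: FL=S FR=W RL=W RR=W
t=15: FL=S FR=S RL=W RR=W
t=18: FL=W FR=S RL=W RR=W
t=30: FL=S FR=W RL=W RR=S
t=33: FL=S FR=W RL=W RR=S


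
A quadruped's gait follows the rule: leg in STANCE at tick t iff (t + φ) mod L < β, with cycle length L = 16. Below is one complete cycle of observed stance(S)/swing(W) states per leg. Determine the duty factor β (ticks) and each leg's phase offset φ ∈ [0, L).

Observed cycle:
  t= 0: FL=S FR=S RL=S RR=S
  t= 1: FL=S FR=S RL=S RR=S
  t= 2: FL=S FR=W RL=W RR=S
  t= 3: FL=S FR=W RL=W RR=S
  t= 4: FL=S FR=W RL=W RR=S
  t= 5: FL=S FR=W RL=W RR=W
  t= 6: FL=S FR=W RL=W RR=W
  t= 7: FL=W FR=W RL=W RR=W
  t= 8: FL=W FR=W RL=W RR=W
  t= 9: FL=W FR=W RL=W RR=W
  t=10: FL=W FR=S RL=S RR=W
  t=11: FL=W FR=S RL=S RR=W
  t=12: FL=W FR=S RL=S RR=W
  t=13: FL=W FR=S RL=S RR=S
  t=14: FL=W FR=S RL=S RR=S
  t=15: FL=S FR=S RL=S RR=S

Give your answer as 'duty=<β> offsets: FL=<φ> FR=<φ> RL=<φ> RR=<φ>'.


duty β = stance ticks per leg = 8
FL: stance ticks = 8; W→S at t=15 → φ=1
FR: stance ticks = 8; W→S at t=10 → φ=6
RL: stance ticks = 8; W→S at t=10 → φ=6
RR: stance ticks = 8; W→S at t=13 → φ=3

duty=8 offsets: FL=1 FR=6 RL=6 RR=3
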